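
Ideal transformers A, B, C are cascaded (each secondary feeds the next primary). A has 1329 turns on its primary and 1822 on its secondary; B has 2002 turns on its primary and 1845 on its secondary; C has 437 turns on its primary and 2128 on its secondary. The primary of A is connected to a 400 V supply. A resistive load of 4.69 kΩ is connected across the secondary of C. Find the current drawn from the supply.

I_supply ≈ 3.23 A

After A: V = 400.00 × 1822/1329 = 548.38 V.
After B: V = 548.38 × 1845/2002 = 505.38 V.
After C: V = 505.38 × 2128/437 = 2461.0 V.
I_load = 2461.0/4690 = 0.52473 A, so P_out = 2461.0 × 0.52473 = 1291.3 W.
All ideal ⇒ P_in = P_out, so I_supply = 1291.3/400 = 3.23 A.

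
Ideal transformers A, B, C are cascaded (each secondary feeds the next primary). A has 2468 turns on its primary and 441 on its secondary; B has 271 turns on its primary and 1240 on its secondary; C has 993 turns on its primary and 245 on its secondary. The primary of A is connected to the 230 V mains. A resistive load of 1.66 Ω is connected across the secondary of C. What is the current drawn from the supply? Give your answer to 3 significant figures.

After A: V = 230.00 × 441/2468 = 41.098 V.
After B: V = 41.098 × 1240/271 = 188.05 V.
After C: V = 188.05 × 245/993 = 46.397 V.
I_load = 46.397/1.66 = 27.950 A, so P_out = 46.397 × 27.950 = 1296.8 W.
All ideal ⇒ P_in = P_out, so I_supply = 1296.8/230 = 5.64 A.

I_supply ≈ 5.64 A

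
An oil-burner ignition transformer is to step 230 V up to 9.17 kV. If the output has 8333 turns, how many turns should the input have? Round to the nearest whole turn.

N_in = 209 turns

N_in/N_out = V_in/V_out, so N_in = 8333 × 230/9170 = 209.0 ≈ 209 turns.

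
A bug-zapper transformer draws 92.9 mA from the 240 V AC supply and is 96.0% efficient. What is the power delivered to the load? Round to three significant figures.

P_out ≈ 21.4 W

P_in = V_p I_p = 240 × 0.0929 = 22.296 W.
P_out = η P_in = 0.960 × 22.296 = 21.4 W.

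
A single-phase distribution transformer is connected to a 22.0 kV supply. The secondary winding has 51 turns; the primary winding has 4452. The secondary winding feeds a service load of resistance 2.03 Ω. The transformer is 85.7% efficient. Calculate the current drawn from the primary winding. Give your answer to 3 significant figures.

I_p ≈ 1.66 A

V_s = 22000 × 51/4452 = 252.02 V.
I_s = V_s/R = 252.02/2.03 = 124.15 A.
P_out = V_s I_s = 252.02 × 124.15 = 31288 W.
P_in = P_out/η = 31288/0.857 = 36509 W.
I_p = P_in/V_p = 36509/22000 = 1.66 A.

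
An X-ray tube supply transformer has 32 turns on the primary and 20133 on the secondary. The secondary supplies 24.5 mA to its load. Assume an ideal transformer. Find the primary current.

For an ideal transformer I_p/I_s = N_s/N_p, so I_p = 0.0245 × 20133/32 = 15.4 A.

I_p ≈ 15.4 A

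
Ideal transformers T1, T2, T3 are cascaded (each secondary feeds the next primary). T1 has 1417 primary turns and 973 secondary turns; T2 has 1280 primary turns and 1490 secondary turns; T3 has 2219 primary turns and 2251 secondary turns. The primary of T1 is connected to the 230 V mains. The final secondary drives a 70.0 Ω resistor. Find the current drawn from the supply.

Secondary of T1: V = 230.00 × 973/1417 = 157.93 V.
Secondary of T2: V = 157.93 × 1490/1280 = 183.84 V.
Secondary of T3: V = 183.84 × 2251/2219 = 186.49 V.
I_load = 186.49/70.0 = 2.6642 A, so P_out = 186.49 × 2.6642 = 496.86 W.
All ideal ⇒ P_in = P_out, so I_supply = 496.86/230 = 2.16 A.

I_supply ≈ 2.16 A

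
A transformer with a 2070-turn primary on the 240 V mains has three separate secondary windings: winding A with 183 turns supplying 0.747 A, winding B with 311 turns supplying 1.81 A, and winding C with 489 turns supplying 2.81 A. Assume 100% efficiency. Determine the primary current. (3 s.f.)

V_A = 240 × 183/2070 = 21.217 V; V_B = 240 × 311/2070 = 36.058 V; V_C = 240 × 489/2070 = 56.696 V.
P_out = V_A I_A + V_B I_B + V_C I_C = 21.217×0.747 + 36.058×1.81 + 56.696×2.81 = 15.849 + 65.265 + 159.31 = 240.43 W.
Ideal ⇒ P_in = P_out, so I_p = P_out/V_p = 240.43/240 = 1.00 A.

I_p ≈ 1.00 A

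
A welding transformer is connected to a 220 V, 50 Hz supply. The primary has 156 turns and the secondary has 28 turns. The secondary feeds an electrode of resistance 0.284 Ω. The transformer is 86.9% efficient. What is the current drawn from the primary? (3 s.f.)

I_p ≈ 28.7 A

V_s = 220 × 28/156 = 39.487 V.
I_s = V_s/R = 39.487/0.284 = 139.04 A.
P_out = V_s I_s = 39.487 × 139.04 = 5490.3 W.
P_in = P_out/η = 5490.3/0.869 = 6317.9 W.
I_p = P_in/V_p = 6317.9/220 = 28.7 A.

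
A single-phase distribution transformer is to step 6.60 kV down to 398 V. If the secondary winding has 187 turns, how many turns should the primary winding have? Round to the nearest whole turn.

N_p/N_s = V_p/V_s, so N_p = 187 × 6600/398 = 3101.0 ≈ 3101 turns.

N_p = 3101 turns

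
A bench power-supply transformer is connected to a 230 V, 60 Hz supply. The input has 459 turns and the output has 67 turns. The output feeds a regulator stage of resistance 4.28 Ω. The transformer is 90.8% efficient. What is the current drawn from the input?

V_out = 230 × 67/459 = 33.573 V.
I_out = V_out/R = 33.573/4.28 = 7.8442 A.
P_out = V_out I_out = 33.573 × 7.8442 = 263.35 W.
P_in = P_out/η = 263.35/0.908 = 290.03 W.
I_in = P_in/V_in = 290.03/230 = 1.26 A.

I_in ≈ 1.26 A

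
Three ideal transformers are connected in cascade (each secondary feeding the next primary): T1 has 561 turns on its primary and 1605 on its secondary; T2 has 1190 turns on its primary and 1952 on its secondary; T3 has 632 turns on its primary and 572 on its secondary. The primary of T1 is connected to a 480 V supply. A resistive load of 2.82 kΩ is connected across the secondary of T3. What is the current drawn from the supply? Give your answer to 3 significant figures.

I_supply ≈ 3.07 A

Secondary of T1: V = 480.00 × 1605/561 = 1373.3 V.
Secondary of T2: V = 1373.3 × 1952/1190 = 2252.6 V.
Secondary of T3: V = 2252.6 × 572/632 = 2038.8 V.
I_load = 2038.8/2820 = 0.72296 A, so P_out = 2038.8 × 0.72296 = 1473.9 W.
All ideal ⇒ P_in = P_out, so I_supply = 1473.9/480 = 3.07 A.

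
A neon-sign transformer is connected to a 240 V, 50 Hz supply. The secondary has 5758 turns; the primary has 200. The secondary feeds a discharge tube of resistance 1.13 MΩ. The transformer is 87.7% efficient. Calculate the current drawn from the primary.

V_s = 240 × 5758/200 = 6909.6 V.
I_s = V_s/R = 6909.6/(1.13×10^6) = 0.0061147 A.
P_out = V_s I_s = 6909.6 × 0.0061147 = 42.250 W.
P_in = P_out/η = 42.250/0.877 = 48.176 W.
I_p = P_in/V_p = 48.176/240 = 0.201 A.

I_p ≈ 0.201 A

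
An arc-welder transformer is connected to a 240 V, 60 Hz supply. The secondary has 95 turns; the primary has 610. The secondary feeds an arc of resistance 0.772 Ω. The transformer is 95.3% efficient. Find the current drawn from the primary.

V_s = 240 × 95/610 = 37.377 V.
I_s = V_s/R = 37.377/0.772 = 48.416 A.
P_out = V_s I_s = 37.377 × 48.416 = 1809.6 W.
P_in = P_out/η = 1809.6/0.953 = 1898.9 W.
I_p = P_in/V_p = 1898.9/240 = 7.91 A.

I_p ≈ 7.91 A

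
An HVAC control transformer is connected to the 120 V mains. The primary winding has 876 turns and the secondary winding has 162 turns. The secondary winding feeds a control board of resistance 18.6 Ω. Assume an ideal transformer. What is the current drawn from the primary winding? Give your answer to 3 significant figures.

V_s = V_p × N_s/N_p = 120 × 162/876 = 22.192 V.
I_s = V_s/R = 22.192/18.6 = 1.1931 A.
For an ideal transformer I_p N_p = I_s N_s, so I_p = 1.1931 × 162/876 = 0.221 A.

I_p ≈ 0.221 A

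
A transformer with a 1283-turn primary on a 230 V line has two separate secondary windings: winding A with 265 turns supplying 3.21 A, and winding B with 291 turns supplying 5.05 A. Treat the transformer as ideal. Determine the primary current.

I_p ≈ 1.81 A

V_A = 230 × 265/1283 = 47.506 V; V_B = 230 × 291/1283 = 52.167 V.
P_out = V_A I_A + V_B I_B = 47.506×3.21 + 52.167×5.05 = 152.49 + 263.44 = 415.94 W.
Ideal ⇒ P_in = P_out, so I_p = P_out/V_p = 415.94/230 = 1.81 A.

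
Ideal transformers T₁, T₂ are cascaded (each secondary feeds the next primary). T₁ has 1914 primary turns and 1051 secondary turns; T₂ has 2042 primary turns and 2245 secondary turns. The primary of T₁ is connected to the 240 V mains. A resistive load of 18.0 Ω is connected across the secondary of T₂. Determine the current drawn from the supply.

I_supply ≈ 4.86 A

Secondary of T₁: V = 240.00 × 1051/1914 = 131.79 V.
Secondary of T₂: V = 131.79 × 2245/2042 = 144.89 V.
I_load = 144.89/18.0 = 8.0493 A, so P_out = 144.89 × 8.0493 = 1166.3 W.
All ideal ⇒ P_in = P_out, so I_supply = 1166.3/240 = 4.86 A.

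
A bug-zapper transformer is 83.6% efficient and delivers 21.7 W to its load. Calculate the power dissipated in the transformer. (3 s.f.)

P_in = P_out/η = 21.7/0.836 = 25.9569 W.
P_loss = P_in − P_out = 25.9569 − 21.7 = 4.26 W.

P_loss ≈ 4.26 W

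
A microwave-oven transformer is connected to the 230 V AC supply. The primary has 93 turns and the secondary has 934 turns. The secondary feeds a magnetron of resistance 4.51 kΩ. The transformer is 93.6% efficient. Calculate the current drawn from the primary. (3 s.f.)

I_p ≈ 5.50 A

V_s = 230 × 934/93 = 2309.9 V.
I_s = V_s/R = 2309.9/4510 = 0.51217 A.
P_out = V_s I_s = 2309.9 × 0.51217 = 1183.1 W.
P_in = P_out/η = 1183.1/0.936 = 1264.0 W.
I_p = P_in/V_p = 1264.0/230 = 5.50 A.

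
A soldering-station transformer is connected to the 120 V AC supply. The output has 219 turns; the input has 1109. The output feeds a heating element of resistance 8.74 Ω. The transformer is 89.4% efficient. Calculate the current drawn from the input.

I_in ≈ 0.599 A

V_out = 120 × 219/1109 = 23.697 V.
I_out = V_out/R = 23.697/8.74 = 2.7113 A.
P_out = V_out I_out = 23.697 × 2.7113 = 64.250 W.
P_in = P_out/η = 64.250/0.894 = 71.869 W.
I_in = P_in/V_in = 71.869/120 = 0.599 A.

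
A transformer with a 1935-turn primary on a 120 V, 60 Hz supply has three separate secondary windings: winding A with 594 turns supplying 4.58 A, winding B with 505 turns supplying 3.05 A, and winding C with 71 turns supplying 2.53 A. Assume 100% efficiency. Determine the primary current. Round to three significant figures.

V_A = 120 × 594/1935 = 36.837 V; V_B = 120 × 505/1935 = 31.318 V; V_C = 120 × 71/1935 = 4.4031 V.
P_out = V_A I_A + V_B I_B + V_C I_C = 36.837×4.58 + 31.318×3.05 + 4.4031×2.53 = 168.71 + 95.519 + 11.140 = 275.37 W.
Ideal ⇒ P_in = P_out, so I_p = P_out/V_p = 275.37/120 = 2.29 A.

I_p ≈ 2.29 A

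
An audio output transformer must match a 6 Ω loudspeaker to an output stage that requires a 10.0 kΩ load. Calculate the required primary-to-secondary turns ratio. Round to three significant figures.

Z_p/Z_s = (N_p/N_s)², so N_p/N_s = √(10000/6) = √1670 = 40.8.

N_p/N_s ≈ 40.8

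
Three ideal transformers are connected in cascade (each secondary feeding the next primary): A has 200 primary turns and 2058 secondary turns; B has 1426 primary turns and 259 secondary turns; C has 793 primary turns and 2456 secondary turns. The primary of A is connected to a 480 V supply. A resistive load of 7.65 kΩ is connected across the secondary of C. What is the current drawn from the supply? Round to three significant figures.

After A: V = 480.00 × 2058/200 = 4939.2 V.
After B: V = 4939.2 × 259/1426 = 897.09 V.
After C: V = 897.09 × 2456/793 = 2778.4 V.
I_load = 2778.4/7650 = 0.36319 A, so P_out = 2778.4 × 0.36319 = 1009.1 W.
All ideal ⇒ P_in = P_out, so I_supply = 1009.1/480 = 2.10 A.

I_supply ≈ 2.10 A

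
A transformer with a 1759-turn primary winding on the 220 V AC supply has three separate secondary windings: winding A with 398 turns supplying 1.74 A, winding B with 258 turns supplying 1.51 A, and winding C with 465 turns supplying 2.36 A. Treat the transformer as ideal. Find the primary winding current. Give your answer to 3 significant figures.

V_A = 220 × 398/1759 = 49.778 V; V_B = 220 × 258/1759 = 32.268 V; V_C = 220 × 465/1759 = 58.158 V.
P_out = V_A I_A + V_B I_B + V_C I_C = 49.778×1.74 + 32.268×1.51 + 58.158×2.36 = 86.614 + 48.725 + 137.25 = 272.59 W.
Ideal ⇒ P_in = P_out, so I_p = P_out/V_p = 272.59/220 = 1.24 A.

I_p ≈ 1.24 A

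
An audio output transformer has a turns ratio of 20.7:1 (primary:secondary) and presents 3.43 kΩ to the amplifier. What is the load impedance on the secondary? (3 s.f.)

Z_s ≈ 8.00 Ω

Z_s = Z_p/(N_p/N_s)² = 3430/20.7² = 8.00 Ω.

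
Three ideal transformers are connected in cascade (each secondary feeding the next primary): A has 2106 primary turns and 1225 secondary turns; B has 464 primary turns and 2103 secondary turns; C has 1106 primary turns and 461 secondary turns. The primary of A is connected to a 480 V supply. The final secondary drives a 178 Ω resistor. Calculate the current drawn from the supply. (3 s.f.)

Secondary of A: V = 480.00 × 1225/2106 = 279.20 V.
Secondary of B: V = 279.20 × 2103/464 = 1265.4 V.
Secondary of C: V = 1265.4 × 461/1106 = 527.46 V.
I_load = 527.46/178 = 2.9632 A, so P_out = 527.46 × 2.9632 = 1563.0 W.
All ideal ⇒ P_in = P_out, so I_supply = 1563.0/480 = 3.26 A.

I_supply ≈ 3.26 A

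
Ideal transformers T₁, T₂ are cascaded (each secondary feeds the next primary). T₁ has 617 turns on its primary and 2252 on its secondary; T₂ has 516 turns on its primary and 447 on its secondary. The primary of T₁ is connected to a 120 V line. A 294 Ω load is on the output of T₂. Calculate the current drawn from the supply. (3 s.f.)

I_supply ≈ 4.08 A

Secondary of T₁: V = 120.00 × 2252/617 = 437.99 V.
Secondary of T₂: V = 437.99 × 447/516 = 379.42 V.
I_load = 379.42/294 = 1.2906 A, so P_out = 379.42 × 1.2906 = 489.66 W.
All ideal ⇒ P_in = P_out, so I_supply = 489.66/120 = 4.08 A.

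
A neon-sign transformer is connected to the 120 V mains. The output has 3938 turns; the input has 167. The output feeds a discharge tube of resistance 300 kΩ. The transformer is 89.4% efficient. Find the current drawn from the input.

V_out = 120 × 3938/167 = 2829.7 V.
I_out = V_out/R = 2829.7/300000 = 0.0094323 A.
P_out = V_out I_out = 2829.7 × 0.0094323 = 26.691 W.
P_in = P_out/η = 26.691/0.894 = 29.855 W.
I_in = P_in/V_in = 29.855/120 = 0.249 A.

I_in ≈ 0.249 A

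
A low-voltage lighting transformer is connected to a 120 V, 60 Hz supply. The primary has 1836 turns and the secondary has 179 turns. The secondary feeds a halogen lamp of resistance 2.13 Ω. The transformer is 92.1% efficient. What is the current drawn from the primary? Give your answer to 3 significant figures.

I_p ≈ 0.581 A

V_s = 120 × 179/1836 = 11.699 V.
I_s = V_s/R = 11.699/2.13 = 5.4927 A.
P_out = V_s I_s = 11.699 × 5.4927 = 64.260 W.
P_in = P_out/η = 64.260/0.921 = 69.772 W.
I_p = P_in/V_p = 69.772/120 = 0.581 A.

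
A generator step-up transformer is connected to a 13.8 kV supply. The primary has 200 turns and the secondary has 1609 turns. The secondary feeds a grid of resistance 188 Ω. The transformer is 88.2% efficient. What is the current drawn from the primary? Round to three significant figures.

I_p ≈ 5390 A

V_s = 13800 × 1609/200 = 111020 V.
I_s = V_s/R = 111020/188 = 590.54 A.
P_out = V_s I_s = 111020 × 590.54 = 6.5562×10^7 W.
P_in = P_out/η = 6.5562×10^7/0.882 = 7.4333×10^7 W.
I_p = P_in/V_p = 7.4333×10^7/13800 = 5390 A.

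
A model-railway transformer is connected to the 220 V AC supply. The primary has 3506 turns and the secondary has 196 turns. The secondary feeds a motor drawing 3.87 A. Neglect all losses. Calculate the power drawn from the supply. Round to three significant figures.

I_p = I_s × N_s/N_p = 3.87 × 196/3506 = 0.21635 A.
P = V_p I_p = 220 × 0.21635 = 47.6 W.

P ≈ 47.6 W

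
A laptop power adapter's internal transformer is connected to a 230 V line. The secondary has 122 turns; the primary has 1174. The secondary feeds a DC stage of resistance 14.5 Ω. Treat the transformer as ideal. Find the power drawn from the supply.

P ≈ 39.4 W

V_s = V_p × N_s/N_p = 230 × 122/1174 = 23.901 V.
I_s = V_s/R = 23.901/14.5 = 1.6484 A.
I_p = I_s × N_s/N_p = 1.6484 × 122/1174 = 0.17129 A.
P = V_p I_p = 230 × 0.17129 = 39.4 W.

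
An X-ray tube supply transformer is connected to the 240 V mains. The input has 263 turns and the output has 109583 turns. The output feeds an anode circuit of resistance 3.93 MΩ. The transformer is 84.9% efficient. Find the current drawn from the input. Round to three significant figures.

V_out = 240 × 109583/263 = 100000 V.
I_out = V_out/R = 100000/(3.93×10^6) = 0.025445 A.
P_out = V_out I_out = 100000 × 0.025445 = 2544.5 W.
P_in = P_out/η = 2544.5/0.849 = 2997.1 W.
I_in = P_in/V_in = 2997.1/240 = 12.5 A.

I_in ≈ 12.5 A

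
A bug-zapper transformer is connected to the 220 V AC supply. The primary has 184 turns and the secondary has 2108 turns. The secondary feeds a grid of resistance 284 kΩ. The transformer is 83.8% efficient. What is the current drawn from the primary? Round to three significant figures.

I_p ≈ 0.121 A

V_s = 220 × 2108/184 = 2520.4 V.
I_s = V_s/R = 2520.4/284000 = 0.0088748 A.
P_out = V_s I_s = 2520.4 × 0.0088748 = 22.368 W.
P_in = P_out/η = 22.368/0.838 = 26.692 W.
I_p = P_in/V_p = 26.692/220 = 0.121 A.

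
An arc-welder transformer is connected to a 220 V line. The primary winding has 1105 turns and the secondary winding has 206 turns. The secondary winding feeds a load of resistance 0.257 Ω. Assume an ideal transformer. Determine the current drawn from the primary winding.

I_p ≈ 29.8 A

V_s = V_p × N_s/N_p = 220 × 206/1105 = 41.014 V.
I_s = V_s/R = 41.014/0.257 = 159.59 A.
For an ideal transformer I_p N_p = I_s N_s, so I_p = 159.59 × 206/1105 = 29.8 A.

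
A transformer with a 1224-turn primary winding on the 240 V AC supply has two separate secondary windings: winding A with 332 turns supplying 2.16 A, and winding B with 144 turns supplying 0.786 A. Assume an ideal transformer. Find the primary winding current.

I_p ≈ 0.678 A

V_A = 240 × 332/1224 = 65.098 V; V_B = 240 × 144/1224 = 28.235 V.
P_out = V_A I_A + V_B I_B = 65.098×2.16 + 28.235×0.786 = 140.61 + 22.193 = 162.80 W.
Ideal ⇒ P_in = P_out, so I_p = P_out/V_p = 162.80/240 = 0.678 A.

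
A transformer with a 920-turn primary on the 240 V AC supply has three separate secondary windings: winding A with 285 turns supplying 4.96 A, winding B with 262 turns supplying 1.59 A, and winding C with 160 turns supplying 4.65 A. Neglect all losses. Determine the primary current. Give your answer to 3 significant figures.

I_p ≈ 2.80 A

V_A = 240 × 285/920 = 74.348 V; V_B = 240 × 262/920 = 68.348 V; V_C = 240 × 160/920 = 41.739 V.
P_out = V_A I_A + V_B I_B + V_C I_C = 74.348×4.96 + 68.348×1.59 + 41.739×4.65 = 368.77 + 108.67 + 194.09 = 671.53 W.
Ideal ⇒ P_in = P_out, so I_p = P_out/V_p = 671.53/240 = 2.80 A.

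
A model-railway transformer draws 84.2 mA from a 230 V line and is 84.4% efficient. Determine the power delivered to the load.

P_in = V_p I_p = 230 × 0.0842 = 19.366 W.
P_out = η P_in = 0.844 × 19.366 = 16.3 W.

P_out ≈ 16.3 W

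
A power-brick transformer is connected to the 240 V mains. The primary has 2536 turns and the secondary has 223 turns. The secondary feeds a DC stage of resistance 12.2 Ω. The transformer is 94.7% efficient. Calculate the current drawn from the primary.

V_s = 240 × 223/2536 = 21.104 V.
I_s = V_s/R = 21.104/12.2 = 1.7298 A.
P_out = V_s I_s = 21.104 × 1.7298 = 36.507 W.
P_in = P_out/η = 36.507/0.947 = 38.550 W.
I_p = P_in/V_p = 38.550/240 = 0.161 A.

I_p ≈ 0.161 A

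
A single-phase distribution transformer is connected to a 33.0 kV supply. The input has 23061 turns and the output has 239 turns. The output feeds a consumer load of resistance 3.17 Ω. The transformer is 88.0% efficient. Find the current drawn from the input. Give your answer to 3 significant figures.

I_in ≈ 1.27 A

V_out = 33000 × 239/23061 = 342.01 V.
I_out = V_out/R = 342.01/3.17 = 107.89 A.
P_out = V_out I_out = 342.01 × 107.89 = 36898 W.
P_in = P_out/η = 36898/0.880 = 41930 W.
I_in = P_in/V_in = 41930/33000 = 1.27 A.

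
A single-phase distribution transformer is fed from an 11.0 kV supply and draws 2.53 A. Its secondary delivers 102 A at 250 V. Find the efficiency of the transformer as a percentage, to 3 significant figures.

η ≈ 91.6%

P_in = 11000 × 2.53 = 27830.0 W.
P_out = 250 × 102 = 25500.0 W.
η = P_out/P_in = 25500.0/27830.0 = 0.916.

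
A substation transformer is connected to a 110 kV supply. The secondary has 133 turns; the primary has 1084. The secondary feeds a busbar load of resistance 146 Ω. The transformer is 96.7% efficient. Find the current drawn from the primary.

V_s = 110000 × 133/1084 = 13496 V.
I_s = V_s/R = 13496/146 = 92.440 A.
P_out = V_s I_s = 13496 × 92.440 = 1.2476×10^6 W.
P_in = P_out/η = 1.2476×10^6/0.967 = 1.2902×10^6 W.
I_p = P_in/V_p = 1.2902×10^6/110000 = 11.7 A.

I_p ≈ 11.7 A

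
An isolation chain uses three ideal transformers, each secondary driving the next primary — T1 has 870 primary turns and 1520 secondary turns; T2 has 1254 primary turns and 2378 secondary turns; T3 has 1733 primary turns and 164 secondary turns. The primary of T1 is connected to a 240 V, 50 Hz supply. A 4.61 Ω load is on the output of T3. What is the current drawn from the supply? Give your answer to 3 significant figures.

I_supply ≈ 5.12 A

Secondary of T1: V = 240.00 × 1520/870 = 419.31 V.
Secondary of T2: V = 419.31 × 2378/1254 = 795.15 V.
Secondary of T3: V = 795.15 × 164/1733 = 75.248 V.
I_load = 75.248/4.61 = 16.323 A, so P_out = 75.248 × 16.323 = 1228.3 W.
All ideal ⇒ P_in = P_out, so I_supply = 1228.3/240 = 5.12 A.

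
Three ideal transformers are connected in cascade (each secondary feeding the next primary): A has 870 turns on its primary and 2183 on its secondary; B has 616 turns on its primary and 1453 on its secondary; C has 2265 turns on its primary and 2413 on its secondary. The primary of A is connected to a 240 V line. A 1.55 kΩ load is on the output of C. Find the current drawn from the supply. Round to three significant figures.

I_supply ≈ 6.16 A

After A: V = 240.00 × 2183/870 = 602.21 V.
After B: V = 602.21 × 1453/616 = 1420.5 V.
After C: V = 1420.5 × 2413/2265 = 1513.3 V.
I_load = 1513.3/1550 = 0.97631 A, so P_out = 1513.3 × 0.97631 = 1477.4 W.
All ideal ⇒ P_in = P_out, so I_supply = 1477.4/240 = 6.16 A.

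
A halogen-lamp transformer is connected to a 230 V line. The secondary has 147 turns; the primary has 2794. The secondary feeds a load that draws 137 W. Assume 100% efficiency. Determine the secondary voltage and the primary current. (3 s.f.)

V_s ≈ 12.1 V, I_p ≈ 0.596 A

V_s = V_p × N_s/N_p = 230 × 147/2794 = 12.101 V.
I_s = P/V_s = 137/12.101 = 11.321 A.
I_p = I_s × N_s/N_p = 11.321 × 147/2794 = 0.596 A.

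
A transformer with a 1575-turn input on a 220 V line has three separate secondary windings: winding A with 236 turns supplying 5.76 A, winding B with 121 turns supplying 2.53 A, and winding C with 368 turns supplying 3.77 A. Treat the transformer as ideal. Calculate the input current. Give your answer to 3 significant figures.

V_A = 220 × 236/1575 = 32.965 V; V_B = 220 × 121/1575 = 16.902 V; V_C = 220 × 368/1575 = 51.403 V.
P_out = V_A I_A + V_B I_B + V_C I_C = 32.965×5.76 + 16.902×2.53 + 51.403×3.77 = 189.88 + 42.761 + 193.79 = 426.43 W.
Ideal ⇒ P_in = P_out, so I_in = P_out/V_in = 426.43/220 = 1.94 A.

I_in ≈ 1.94 A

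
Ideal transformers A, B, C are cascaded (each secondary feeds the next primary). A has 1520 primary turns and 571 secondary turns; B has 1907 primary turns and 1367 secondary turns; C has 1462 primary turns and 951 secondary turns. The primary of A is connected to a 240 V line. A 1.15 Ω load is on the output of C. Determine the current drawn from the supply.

After A: V = 240.00 × 571/1520 = 90.158 V.
After B: V = 90.158 × 1367/1907 = 64.628 V.
After C: V = 64.628 × 951/1462 = 42.039 V.
I_load = 42.039/1.15 = 36.556 A, so P_out = 42.039 × 36.556 = 1536.8 W.
All ideal ⇒ P_in = P_out, so I_supply = 1536.8/240 = 6.40 A.

I_supply ≈ 6.40 A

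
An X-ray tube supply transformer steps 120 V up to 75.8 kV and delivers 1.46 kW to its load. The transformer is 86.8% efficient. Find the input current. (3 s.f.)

I_in ≈ 14.0 A

P_in = P_out/η = 1460/0.868 = 1682.0 W.
I_in = P_in/V_in = 1682.0/120 = 14.0 A.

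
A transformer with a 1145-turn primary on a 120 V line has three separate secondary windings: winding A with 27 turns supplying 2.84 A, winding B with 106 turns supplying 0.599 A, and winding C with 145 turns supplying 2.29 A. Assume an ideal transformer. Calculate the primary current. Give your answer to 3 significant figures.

V_A = 120 × 27/1145 = 2.8297 V; V_B = 120 × 106/1145 = 11.109 V; V_C = 120 × 145/1145 = 15.197 V.
P_out = V_A I_A + V_B I_B + V_C I_C = 2.8297×2.84 + 11.109×0.599 + 15.197×2.29 = 8.0363 + 6.6544 + 34.800 = 49.491 W.
Ideal ⇒ P_in = P_out, so I_p = P_out/V_p = 49.491/120 = 0.412 A.

I_p ≈ 0.412 A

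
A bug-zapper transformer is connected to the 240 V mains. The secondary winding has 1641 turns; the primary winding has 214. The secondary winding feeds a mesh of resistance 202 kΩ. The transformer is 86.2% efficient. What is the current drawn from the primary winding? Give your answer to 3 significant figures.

V_s = 240 × 1641/214 = 1840.4 V.
I_s = V_s/R = 1840.4/202000 = 0.0091108 A.
P_out = V_s I_s = 1840.4 × 0.0091108 = 16.767 W.
P_in = P_out/η = 16.767/0.862 = 19.452 W.
I_p = P_in/V_p = 19.452/240 = 0.0810 A.

I_p ≈ 0.0810 A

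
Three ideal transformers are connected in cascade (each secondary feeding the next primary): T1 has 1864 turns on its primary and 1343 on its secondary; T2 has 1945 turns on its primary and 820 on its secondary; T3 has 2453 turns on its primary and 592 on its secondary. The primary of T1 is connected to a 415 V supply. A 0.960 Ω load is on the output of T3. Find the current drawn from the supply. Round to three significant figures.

I_supply ≈ 2.32 A

Secondary of T1: V = 415.00 × 1343/1864 = 299.00 V.
Secondary of T2: V = 299.00 × 820/1945 = 126.06 V.
Secondary of T3: V = 126.06 × 592/2453 = 30.423 V.
I_load = 30.423/0.960 = 31.690 A, so P_out = 30.423 × 31.690 = 964.10 W.
All ideal ⇒ P_in = P_out, so I_supply = 964.10/415 = 2.32 A.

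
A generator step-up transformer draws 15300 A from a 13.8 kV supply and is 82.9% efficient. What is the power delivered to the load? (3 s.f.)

P_out ≈ 1.75×10^8 W

P_in = V_p I_p = 13800 × 15300 = 2.1114×10^8 W.
P_out = η P_in = 0.829 × 2.1114×10^8 = 1.75×10^8 W.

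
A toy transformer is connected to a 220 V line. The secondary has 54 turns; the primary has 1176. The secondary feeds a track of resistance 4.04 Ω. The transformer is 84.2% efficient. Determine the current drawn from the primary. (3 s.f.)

V_s = 220 × 54/1176 = 10.102 V.
I_s = V_s/R = 10.102/4.04 = 2.5005 A.
P_out = V_s I_s = 10.102 × 2.5005 = 25.260 W.
P_in = P_out/η = 25.260/0.842 = 30.000 W.
I_p = P_in/V_p = 30.000/220 = 0.136 A.

I_p ≈ 0.136 A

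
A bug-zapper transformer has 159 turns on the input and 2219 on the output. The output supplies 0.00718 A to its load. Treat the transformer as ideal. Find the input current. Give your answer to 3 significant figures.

I_in ≈ 0.100 A

For an ideal transformer I_in/I_out = N_out/N_in, so I_in = 0.00718 × 2219/159 = 0.100 A.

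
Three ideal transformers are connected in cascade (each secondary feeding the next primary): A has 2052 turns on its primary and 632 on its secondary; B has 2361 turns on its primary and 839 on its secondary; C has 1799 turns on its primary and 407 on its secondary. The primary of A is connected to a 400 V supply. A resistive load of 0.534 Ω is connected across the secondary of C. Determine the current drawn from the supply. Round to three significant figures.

I_supply ≈ 0.459 A

After A: V = 400.00 × 632/2052 = 123.20 V.
After B: V = 123.20 × 839/2361 = 43.779 V.
After C: V = 43.779 × 407/1799 = 9.9044 V.
I_load = 9.9044/0.534 = 18.548 A, so P_out = 9.9044 × 18.548 = 183.70 W.
All ideal ⇒ P_in = P_out, so I_supply = 183.70/400 = 0.459 A.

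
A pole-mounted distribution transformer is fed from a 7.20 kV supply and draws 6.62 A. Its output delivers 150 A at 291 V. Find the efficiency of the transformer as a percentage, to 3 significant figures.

η ≈ 91.6%

P_in = 7200 × 6.62 = 47664.0 W.
P_out = 291 × 150 = 43650.0 W.
η = P_out/P_in = 43650.0/47664.0 = 0.916.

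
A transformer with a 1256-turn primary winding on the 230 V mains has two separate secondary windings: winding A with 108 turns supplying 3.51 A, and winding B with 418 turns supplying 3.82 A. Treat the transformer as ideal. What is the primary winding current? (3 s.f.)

I_p ≈ 1.57 A

V_A = 230 × 108/1256 = 19.777 V; V_B = 230 × 418/1256 = 76.545 V.
P_out = V_A I_A + V_B I_B = 19.777×3.51 + 76.545×3.82 = 69.418 + 292.40 = 361.82 W.
Ideal ⇒ P_in = P_out, so I_p = P_out/V_p = 361.82/230 = 1.57 A.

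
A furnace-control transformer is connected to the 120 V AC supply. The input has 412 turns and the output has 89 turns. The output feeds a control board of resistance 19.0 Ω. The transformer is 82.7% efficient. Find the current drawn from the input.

I_in ≈ 0.356 A

V_out = 120 × 89/412 = 25.922 V.
I_out = V_out/R = 25.922/19.0 = 1.3643 A.
P_out = V_out I_out = 25.922 × 1.3643 = 35.367 W.
P_in = P_out/η = 35.367/0.827 = 42.765 W.
I_in = P_in/V_in = 42.765/120 = 0.356 A.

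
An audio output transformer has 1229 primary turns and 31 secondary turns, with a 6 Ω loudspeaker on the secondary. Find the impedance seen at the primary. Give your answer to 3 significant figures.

Z_p ≈ 9430 Ω

Z_p = (N_p/N_s)² × Z_s = (1229/31)² × 6 = 9430 Ω.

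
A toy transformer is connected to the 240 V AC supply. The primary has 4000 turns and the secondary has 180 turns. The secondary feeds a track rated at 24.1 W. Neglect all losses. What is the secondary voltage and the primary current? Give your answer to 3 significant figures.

V_s = V_p × N_s/N_p = 240 × 180/4000 = 10.800 V.
I_s = P/V_s = 24.1/10.800 = 2.2315 A.
I_p = I_s × N_s/N_p = 2.2315 × 180/4000 = 0.100 A.

V_s ≈ 10.8 V, I_p ≈ 0.100 A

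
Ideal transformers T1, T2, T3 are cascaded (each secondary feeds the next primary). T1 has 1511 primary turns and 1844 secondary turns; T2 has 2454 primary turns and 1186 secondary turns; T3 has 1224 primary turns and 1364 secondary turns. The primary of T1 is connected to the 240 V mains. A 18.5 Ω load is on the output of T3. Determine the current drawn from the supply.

I_supply ≈ 5.60 A

Secondary of T1: V = 240.00 × 1844/1511 = 292.89 V.
Secondary of T2: V = 292.89 × 1186/2454 = 141.55 V.
Secondary of T3: V = 141.55 × 1364/1224 = 157.74 V.
I_load = 157.74/18.5 = 8.5267 A, so P_out = 157.74 × 8.5267 = 1345.0 W.
All ideal ⇒ P_in = P_out, so I_supply = 1345.0/240 = 5.60 A.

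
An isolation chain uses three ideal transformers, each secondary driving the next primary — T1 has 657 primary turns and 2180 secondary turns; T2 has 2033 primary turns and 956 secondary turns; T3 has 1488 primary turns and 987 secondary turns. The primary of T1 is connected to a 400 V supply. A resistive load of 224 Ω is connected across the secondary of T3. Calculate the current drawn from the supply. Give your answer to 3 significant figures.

I_supply ≈ 1.91 A

After T1: V = 400.00 × 2180/657 = 1327.2 V.
After T2: V = 1327.2 × 956/2033 = 624.13 V.
After T3: V = 624.13 × 987/1488 = 413.99 V.
I_load = 413.99/224 = 1.8482 A, so P_out = 413.99 × 1.8482 = 765.11 W.
All ideal ⇒ P_in = P_out, so I_supply = 765.11/400 = 1.91 A.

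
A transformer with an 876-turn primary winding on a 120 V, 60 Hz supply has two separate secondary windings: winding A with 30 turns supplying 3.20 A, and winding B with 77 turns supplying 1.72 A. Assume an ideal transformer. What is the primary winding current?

I_p ≈ 0.261 A

V_A = 120 × 30/876 = 4.1096 V; V_B = 120 × 77/876 = 10.548 V.
P_out = V_A I_A + V_B I_B = 4.1096×3.20 + 10.548×1.72 = 13.151 + 18.142 = 31.293 W.
Ideal ⇒ P_in = P_out, so I_p = P_out/V_p = 31.293/120 = 0.261 A.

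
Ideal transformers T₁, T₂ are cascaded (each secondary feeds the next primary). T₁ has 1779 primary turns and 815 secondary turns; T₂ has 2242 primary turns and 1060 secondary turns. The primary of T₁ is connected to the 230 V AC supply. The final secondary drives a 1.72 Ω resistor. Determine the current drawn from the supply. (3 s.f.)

I_supply ≈ 6.27 A

Secondary of T₁: V = 230.00 × 815/1779 = 105.37 V.
Secondary of T₂: V = 105.37 × 1060/2242 = 49.817 V.
I_load = 49.817/1.72 = 28.964 A, so P_out = 49.817 × 28.964 = 1442.9 W.
All ideal ⇒ P_in = P_out, so I_supply = 1442.9/230 = 6.27 A.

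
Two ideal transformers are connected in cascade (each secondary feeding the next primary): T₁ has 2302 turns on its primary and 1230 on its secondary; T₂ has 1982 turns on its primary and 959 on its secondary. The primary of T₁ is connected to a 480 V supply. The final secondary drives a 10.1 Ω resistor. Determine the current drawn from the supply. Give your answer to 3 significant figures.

Secondary of T₁: V = 480.00 × 1230/2302 = 256.47 V.
Secondary of T₂: V = 256.47 × 959/1982 = 124.10 V.
I_load = 124.10/10.1 = 12.287 A, so P_out = 124.10 × 12.287 = 1524.7 W.
All ideal ⇒ P_in = P_out, so I_supply = 1524.7/480 = 3.18 A.

I_supply ≈ 3.18 A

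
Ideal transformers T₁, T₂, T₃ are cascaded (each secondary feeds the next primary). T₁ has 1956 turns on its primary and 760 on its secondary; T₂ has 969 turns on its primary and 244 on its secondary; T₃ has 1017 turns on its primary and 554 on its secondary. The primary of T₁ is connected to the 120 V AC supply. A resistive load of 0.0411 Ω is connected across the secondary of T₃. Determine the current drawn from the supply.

After T₁: V = 120.00 × 760/1956 = 46.626 V.
After T₂: V = 46.626 × 244/969 = 11.741 V.
After T₃: V = 11.741 × 554/1017 = 6.3956 V.
I_load = 6.3956/0.0411 = 155.61 A, so P_out = 6.3956 × 155.61 = 995.22 W.
All ideal ⇒ P_in = P_out, so I_supply = 995.22/120 = 8.29 A.

I_supply ≈ 8.29 A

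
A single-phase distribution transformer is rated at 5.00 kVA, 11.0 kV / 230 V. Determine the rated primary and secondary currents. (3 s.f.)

I_p = S/V_p = 5000/11000 = 0.455 A.
I_s = S/V_s = 5000/230 = 21.7 A.

I_p ≈ 0.455 A, I_s ≈ 21.7 A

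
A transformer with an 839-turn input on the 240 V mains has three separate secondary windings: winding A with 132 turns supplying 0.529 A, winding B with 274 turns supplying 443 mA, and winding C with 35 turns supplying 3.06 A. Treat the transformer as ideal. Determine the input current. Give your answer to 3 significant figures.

V_A = 240 × 132/839 = 37.759 V; V_B = 240 × 274/839 = 78.379 V; V_C = 240 × 35/839 = 10.012 V.
P_out = V_A I_A + V_B I_B + V_C I_C = 37.759×0.529 + 78.379×0.443 + 10.012×3.06 = 19.975 + 34.722 + 30.636 = 85.333 W.
Ideal ⇒ P_in = P_out, so I_in = P_out/V_in = 85.333/240 = 0.356 A.

I_in ≈ 0.356 A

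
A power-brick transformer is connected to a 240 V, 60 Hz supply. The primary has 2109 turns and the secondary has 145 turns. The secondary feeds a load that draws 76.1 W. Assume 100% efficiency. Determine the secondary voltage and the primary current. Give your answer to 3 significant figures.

V_s ≈ 16.5 V, I_p ≈ 0.317 A

V_s = V_p × N_s/N_p = 240 × 145/2109 = 16.501 V.
I_s = P/V_s = 76.1/16.501 = 4.6119 A.
I_p = I_s × N_s/N_p = 4.6119 × 145/2109 = 0.317 A.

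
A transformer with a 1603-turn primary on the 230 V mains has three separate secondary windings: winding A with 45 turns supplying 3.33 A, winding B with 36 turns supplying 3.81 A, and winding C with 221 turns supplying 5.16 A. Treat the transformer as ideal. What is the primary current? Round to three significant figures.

V_A = 230 × 45/1603 = 6.4566 V; V_B = 230 × 36/1603 = 5.1653 V; V_C = 230 × 221/1603 = 31.709 V.
P_out = V_A I_A + V_B I_B + V_C I_C = 6.4566×3.33 + 5.1653×3.81 + 31.709×5.16 = 21.501 + 19.680 + 163.62 = 204.80 W.
Ideal ⇒ P_in = P_out, so I_p = P_out/V_p = 204.80/230 = 0.890 A.

I_p ≈ 0.890 A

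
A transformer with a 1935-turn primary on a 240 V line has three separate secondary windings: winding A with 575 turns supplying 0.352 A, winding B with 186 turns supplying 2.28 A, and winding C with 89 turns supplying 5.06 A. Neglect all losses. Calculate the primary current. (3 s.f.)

V_A = 240 × 575/1935 = 71.318 V; V_B = 240 × 186/1935 = 23.070 V; V_C = 240 × 89/1935 = 11.039 V.
P_out = V_A I_A + V_B I_B + V_C I_C = 71.318×0.352 + 23.070×2.28 + 11.039×5.06 = 25.104 + 52.599 + 55.856 = 133.56 W.
Ideal ⇒ P_in = P_out, so I_p = P_out/V_p = 133.56/240 = 0.556 A.

I_p ≈ 0.556 A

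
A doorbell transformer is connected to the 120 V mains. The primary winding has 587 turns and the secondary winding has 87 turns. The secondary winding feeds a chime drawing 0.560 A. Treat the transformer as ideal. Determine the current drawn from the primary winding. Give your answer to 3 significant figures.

I_p ≈ 0.0830 A

For an ideal transformer I_p N_p = I_s N_s, so I_p = 0.560 × 87/587 = 0.0830 A.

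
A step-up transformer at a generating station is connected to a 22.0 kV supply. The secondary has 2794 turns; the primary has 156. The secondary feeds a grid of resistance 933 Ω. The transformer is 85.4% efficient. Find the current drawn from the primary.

V_s = 22000 × 2794/156 = 394030 V.
I_s = V_s/R = 394030/933 = 422.32 A.
P_out = V_s I_s = 394030 × 422.32 = 1.6641×10^8 W.
P_in = P_out/η = 1.6641×10^8/0.854 = 1.9485×10^8 W.
I_p = P_in/V_p = 1.9485×10^8/22000 = 8860 A.

I_p ≈ 8860 A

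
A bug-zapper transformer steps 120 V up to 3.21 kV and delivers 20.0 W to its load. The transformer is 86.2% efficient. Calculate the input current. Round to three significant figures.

I_in ≈ 0.193 A

P_in = P_out/η = 20.0/0.862 = 23.202 W.
I_in = P_in/V_in = 23.202/120 = 0.193 A.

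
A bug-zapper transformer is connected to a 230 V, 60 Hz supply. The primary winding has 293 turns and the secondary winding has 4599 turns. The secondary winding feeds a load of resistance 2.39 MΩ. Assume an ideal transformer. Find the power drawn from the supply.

P ≈ 5.45 W

V_s = V_p × N_s/N_p = 230 × 4599/293 = 3610.1 V.
I_s = V_s/R = 3610.1/(2.39×10^6) = 0.0015105 A.
I_p = I_s × N_s/N_p = 0.0015105 × 4599/293 = 0.023709 A.
P = V_p I_p = 230 × 0.023709 = 5.45 W.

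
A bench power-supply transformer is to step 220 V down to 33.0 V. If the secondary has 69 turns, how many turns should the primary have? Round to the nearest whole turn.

N_p = 460 turns

N_p/N_s = V_p/V_s, so N_p = 69 × 220/33.0 = 460.0 ≈ 460 turns.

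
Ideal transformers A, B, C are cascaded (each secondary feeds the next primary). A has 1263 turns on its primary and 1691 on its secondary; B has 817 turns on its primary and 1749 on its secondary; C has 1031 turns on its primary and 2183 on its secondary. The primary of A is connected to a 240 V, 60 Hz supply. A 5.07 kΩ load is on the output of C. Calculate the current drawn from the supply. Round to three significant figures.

Secondary of A: V = 240.00 × 1691/1263 = 321.33 V.
Secondary of B: V = 321.33 × 1749/817 = 687.89 V.
Secondary of C: V = 687.89 × 2183/1031 = 1456.5 V.
I_load = 1456.5/5070 = 0.28728 A, so P_out = 1456.5 × 0.28728 = 418.43 W.
All ideal ⇒ P_in = P_out, so I_supply = 418.43/240 = 1.74 A.

I_supply ≈ 1.74 A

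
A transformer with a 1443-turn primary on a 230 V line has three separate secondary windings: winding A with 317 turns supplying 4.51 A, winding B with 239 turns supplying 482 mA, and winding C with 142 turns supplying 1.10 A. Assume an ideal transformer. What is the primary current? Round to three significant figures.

V_A = 230 × 317/1443 = 50.527 V; V_B = 230 × 239/1443 = 38.094 V; V_C = 230 × 142/1443 = 22.633 V.
P_out = V_A I_A + V_B I_B + V_C I_C = 50.527×4.51 + 38.094×0.482 + 22.633×1.10 = 227.88 + 18.361 + 24.897 = 271.13 W.
Ideal ⇒ P_in = P_out, so I_p = P_out/V_p = 271.13/230 = 1.18 A.

I_p ≈ 1.18 A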